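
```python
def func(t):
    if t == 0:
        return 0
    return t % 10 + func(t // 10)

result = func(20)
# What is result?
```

Sum of digits of 20: 0 + 2 = 2

Answer: 2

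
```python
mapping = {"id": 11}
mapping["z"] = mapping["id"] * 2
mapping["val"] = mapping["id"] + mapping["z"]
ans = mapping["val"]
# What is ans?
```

Trace:
`mapping = {"id": 11}` → mapping = {'id': 11}
`mapping["z"] = mapping["id"] * 2` → mapping = {'id': 11, 'z': 22}
`mapping["val"] = mapping["id"] + mapping["z"]` → mapping = {'id': 11, 'z': 22, 'val': 33}
`ans = mapping["val"]` → ans = 33
So ans = 33

Answer: 33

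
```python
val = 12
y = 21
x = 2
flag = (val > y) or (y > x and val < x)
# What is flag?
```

Trace:
`val = 12` → val = 12
`y = 21` → y = 21
`x = 2` → x = 2
`flag = (val > y) or (y > x and val < x)` → flag = False
So flag = False

Answer: False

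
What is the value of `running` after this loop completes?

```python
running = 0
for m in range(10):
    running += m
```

Sum of 0 to 9 = 45
`running` takes the values: 0 → 1 → 3 → 6 → 10 → 15 → 21 → 28 → 36 → 45

Answer: 45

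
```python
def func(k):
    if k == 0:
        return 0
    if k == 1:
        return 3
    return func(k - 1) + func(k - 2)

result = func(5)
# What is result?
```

Build up from base cases: func(0)=0, func(1)=3, func(2)=3, func(3)=6, func(4)=9, func(5)=15

Answer: 15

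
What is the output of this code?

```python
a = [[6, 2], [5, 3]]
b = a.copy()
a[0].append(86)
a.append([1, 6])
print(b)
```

Key concept: shallow copy with nested lists.
Step by step:
`a = [[6, 2], [5, 3]]` → a = [[6, 2], [5, 3]]
`b = a.copy()` → b = [[6, 2], [5, 3]]
`a[0].append(86)` → a = [[6, 2, 86], [5, 3]]; b = [[6, 2, 86], [5, 3]]
`a.append([1, 6])` → a = [[6, 2, 86], [5, 3], [1, 6]]
`print(b)` → prints [[6, 2, 86], [5, 3]]

Answer: [[6, 2, 86], [5, 3]]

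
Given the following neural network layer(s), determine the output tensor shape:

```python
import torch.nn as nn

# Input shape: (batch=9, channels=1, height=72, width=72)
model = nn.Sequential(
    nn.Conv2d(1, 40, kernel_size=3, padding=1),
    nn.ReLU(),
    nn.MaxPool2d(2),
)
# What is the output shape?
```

Input: (9, 1, 72, 72) -> after Conv2d: (9, 40, 72, 72) -> after ReLU: (9, 40, 72, 72) -> Output: (9, 40, 36, 36)

Answer: (9, 40, 36, 36)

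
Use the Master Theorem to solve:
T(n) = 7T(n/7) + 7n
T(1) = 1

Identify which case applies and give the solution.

a=7, b=7, f(n)=7n. log_7(7) = 1. Since c=1 = 1, Case 2 applies: T(n) = Θ(n^log_b(a) · log n) = O(n log n).

Answer: O(n log n) - Case 2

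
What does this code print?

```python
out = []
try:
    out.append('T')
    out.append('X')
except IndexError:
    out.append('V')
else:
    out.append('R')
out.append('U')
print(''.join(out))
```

Execution trace: 'T' (try body) → 'X' (try body, no exception) → 'R' (else) → 'U' (after the try/except). Output: TXRU

Answer: TXRU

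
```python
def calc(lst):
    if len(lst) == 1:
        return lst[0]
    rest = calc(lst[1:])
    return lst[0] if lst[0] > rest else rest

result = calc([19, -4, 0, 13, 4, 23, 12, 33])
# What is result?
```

Recursive max over [19, -4, 0, 13, 4, 23, 12, 33] = 33

Answer: 33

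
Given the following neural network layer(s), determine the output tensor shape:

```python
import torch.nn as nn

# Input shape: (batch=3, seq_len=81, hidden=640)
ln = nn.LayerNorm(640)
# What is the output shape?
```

Input: (3, 81, 640) -> Output: (3, 81, 640)

Answer: (3, 81, 640)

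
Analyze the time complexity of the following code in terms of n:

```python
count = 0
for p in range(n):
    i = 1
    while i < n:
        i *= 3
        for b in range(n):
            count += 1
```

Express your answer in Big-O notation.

Each loop level contributes: n × log n × n. Multiplying the contributions gives O(n^2 log n).

Answer: O(n^2 log n)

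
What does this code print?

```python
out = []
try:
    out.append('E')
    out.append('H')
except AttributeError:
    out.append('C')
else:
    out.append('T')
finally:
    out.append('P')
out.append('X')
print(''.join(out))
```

Execution trace: 'E' (try body) → 'H' (try body, no exception) → 'T' (else) → 'P' (finally) → 'X' (after the try/except). Output: EHTPX

Answer: EHTPX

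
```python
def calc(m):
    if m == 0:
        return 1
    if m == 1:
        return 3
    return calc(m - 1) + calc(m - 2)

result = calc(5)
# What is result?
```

Build up from base cases: calc(0)=1, calc(1)=3, calc(2)=4, calc(3)=7, calc(4)=11, calc(5)=18

Answer: 18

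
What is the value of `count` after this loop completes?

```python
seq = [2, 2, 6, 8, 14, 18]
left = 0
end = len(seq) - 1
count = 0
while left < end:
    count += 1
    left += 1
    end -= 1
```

Iterations until pointers meet (list length 6)
`count` takes the values: 0 → 1 → 2 → 3

Answer: 3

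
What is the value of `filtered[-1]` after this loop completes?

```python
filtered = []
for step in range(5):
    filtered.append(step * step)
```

Last element of squares 0 to 4
`filtered` takes the values: [] → [0] → [0, 1] → [0, 1, 4] → [0, 1, 4, 9] → [0, 1, 4, 9, 16]
So `filtered[-1]` = 16

Answer: 16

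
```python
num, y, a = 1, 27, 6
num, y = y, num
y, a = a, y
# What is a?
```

Trace:
`num, y, a = 1, 27, 6` → num = 1; y = 27; a = 6
`num, y = y, num` → num = 27; y = 1
`y, a = a, y` → y = 6; a = 1
So a = 1

Answer: 1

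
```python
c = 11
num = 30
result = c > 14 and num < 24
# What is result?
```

Trace:
`c = 11` → c = 11
`num = 30` → num = 30
`result = c > 14 and num < 24` → result = False
So result = False

Answer: False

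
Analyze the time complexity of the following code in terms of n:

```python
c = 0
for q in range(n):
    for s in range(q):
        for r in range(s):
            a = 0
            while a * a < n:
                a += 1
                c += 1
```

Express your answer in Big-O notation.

Each loop level contributes: n × n × n × √n. Multiplying the contributions gives O(n^3√n).

Answer: O(n^3√n)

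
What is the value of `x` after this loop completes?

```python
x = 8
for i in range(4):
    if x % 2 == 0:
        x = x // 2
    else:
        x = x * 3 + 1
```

Collatz-style transformation from 8
`x` takes the values: 8 → 4 → 2 → 1 → 4

Answer: 4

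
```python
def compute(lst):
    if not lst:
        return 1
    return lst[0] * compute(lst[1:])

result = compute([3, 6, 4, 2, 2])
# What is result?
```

Product over [3, 6, 4, 2, 2] = 3 * 6 * 4 * 2 * 2 = 288

Answer: 288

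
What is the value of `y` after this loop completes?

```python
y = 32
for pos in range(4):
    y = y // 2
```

Halve 4 times: 32 // 2^4 = 2
`y` takes the values: 32 → 16 → 8 → 4 → 2

Answer: 2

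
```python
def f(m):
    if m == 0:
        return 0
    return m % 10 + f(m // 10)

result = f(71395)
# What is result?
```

Sum of digits of 71395: 5 + 9 + 3 + 1 + 7 = 25

Answer: 25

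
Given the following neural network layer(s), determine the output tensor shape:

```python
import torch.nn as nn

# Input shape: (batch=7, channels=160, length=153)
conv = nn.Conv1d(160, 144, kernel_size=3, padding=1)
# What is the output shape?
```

Input: (7, 160, 153) -> Output: (7, 144, 153)

Answer: (7, 144, 153)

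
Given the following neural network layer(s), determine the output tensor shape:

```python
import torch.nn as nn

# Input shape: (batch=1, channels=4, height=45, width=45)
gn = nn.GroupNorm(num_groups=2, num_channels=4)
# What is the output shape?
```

Input: (1, 4, 45, 45) -> Output: (1, 4, 45, 45)

Answer: (1, 4, 45, 45)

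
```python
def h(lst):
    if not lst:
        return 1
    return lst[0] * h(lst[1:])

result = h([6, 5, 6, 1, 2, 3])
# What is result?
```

Product over [6, 5, 6, 1, 2, 3] = 6 * 5 * 6 * 1 * 2 * 3 = 1080

Answer: 1080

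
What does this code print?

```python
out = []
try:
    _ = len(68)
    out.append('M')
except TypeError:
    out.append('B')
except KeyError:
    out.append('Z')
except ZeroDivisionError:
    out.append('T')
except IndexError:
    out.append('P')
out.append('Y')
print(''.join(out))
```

Execution trace: 'B' (except TypeError) → 'Y' (after the try/except). Output: BY

Answer: BY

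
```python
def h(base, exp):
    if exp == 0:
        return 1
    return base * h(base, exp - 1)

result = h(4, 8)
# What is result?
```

h(4, 8) = 4 * 4 * 4 * 4 * 4 * 4 * 4 * 4 = 65536

Answer: 65536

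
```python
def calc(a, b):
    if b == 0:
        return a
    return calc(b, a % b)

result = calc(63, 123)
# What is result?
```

calc(63, 123) -> calc(123, 63) -> calc(63, 60) -> calc(60, 3) -> calc(3, 0) -> 3

Answer: 3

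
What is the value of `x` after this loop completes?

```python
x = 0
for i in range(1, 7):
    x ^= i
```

XOR of 1 to 6
`x` takes the values: 0 → 1 → 3 → 0 → 4 → 1 → 7

Answer: 7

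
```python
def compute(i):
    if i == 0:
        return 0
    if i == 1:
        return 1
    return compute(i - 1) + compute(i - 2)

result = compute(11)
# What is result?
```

Build up from base cases: compute(0)=0, compute(1)=1, compute(2)=1, compute(3)=2, compute(4)=3, compute(5)=5, compute(6)=8, ..., compute(11)=89

Answer: 89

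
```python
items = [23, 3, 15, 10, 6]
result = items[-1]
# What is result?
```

Trace:
`items = [23, 3, 15, 10, 6]` → items = [23, 3, 15, 10, 6]
`result = items[-1]` → result = 6
So result = 6

Answer: 6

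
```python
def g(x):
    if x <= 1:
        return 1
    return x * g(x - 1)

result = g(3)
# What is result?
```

g(3) = 3 * 2 * 1 = 6

Answer: 6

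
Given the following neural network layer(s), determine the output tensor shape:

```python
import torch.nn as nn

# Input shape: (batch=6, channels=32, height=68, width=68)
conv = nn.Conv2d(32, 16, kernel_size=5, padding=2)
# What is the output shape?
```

Input: (6, 32, 68, 68) -> Output: (6, 16, 68, 68)

Answer: (6, 16, 68, 68)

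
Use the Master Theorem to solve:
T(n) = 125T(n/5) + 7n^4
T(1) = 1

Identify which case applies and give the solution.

a=125, b=5, f(n)=7n^4. log_5(125) = 3. Since c=4 > 3 and the regularity condition holds (125(n/5)^4 = (125/5^4)n^4 with 125/5^4 < 1), Case 3 applies: T(n) = Θ(f(n)) = O(n^4).

Answer: O(n^4) - Case 3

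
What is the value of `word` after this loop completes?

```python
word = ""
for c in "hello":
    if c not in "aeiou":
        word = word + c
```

Remove vowels from 'hello'
`word` takes the values: "" → "h" → "hl" → "hll"

Answer: "hll"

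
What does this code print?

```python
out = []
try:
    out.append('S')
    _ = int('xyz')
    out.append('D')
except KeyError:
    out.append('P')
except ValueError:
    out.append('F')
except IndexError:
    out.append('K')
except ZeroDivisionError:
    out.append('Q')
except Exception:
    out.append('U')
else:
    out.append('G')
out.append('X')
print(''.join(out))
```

Execution trace: 'S' (try body) → 'F' (except ValueError) → 'X' (after the try/except). Output: SFX

Answer: SFX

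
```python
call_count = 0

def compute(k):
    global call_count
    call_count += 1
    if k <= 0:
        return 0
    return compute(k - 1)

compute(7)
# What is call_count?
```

Linear recursion stepping by 1: 8 calls from k=7 down to ≤0.

Answer: 8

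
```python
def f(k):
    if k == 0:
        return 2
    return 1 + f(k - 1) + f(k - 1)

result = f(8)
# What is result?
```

f(k) = 1 + 2·f(k-1), f(0)=2. Closed form: (2+1)·2^8 - 1 = 767.

Answer: 767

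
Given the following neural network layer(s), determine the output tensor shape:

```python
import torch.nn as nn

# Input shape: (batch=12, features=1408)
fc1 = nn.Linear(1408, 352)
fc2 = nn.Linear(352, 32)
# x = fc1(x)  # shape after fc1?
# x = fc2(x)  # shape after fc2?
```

Input: (12, 1408) -> after fc1: (12, 352) -> Output: (12, 32)

Answer: (12, 32)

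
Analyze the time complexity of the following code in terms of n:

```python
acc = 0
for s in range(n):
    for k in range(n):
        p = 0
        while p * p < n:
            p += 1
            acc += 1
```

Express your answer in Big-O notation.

Each loop level contributes: n × n × √n. Multiplying the contributions gives O(n^2√n).

Answer: O(n^2√n)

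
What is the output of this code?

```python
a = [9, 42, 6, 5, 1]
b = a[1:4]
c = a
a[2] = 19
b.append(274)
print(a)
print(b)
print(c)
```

Key concept: slice vs alias.
Step by step:
`a = [9, 42, 6, 5, 1]` → a = [9, 42, 6, 5, 1]
`b = a[1:4]` → b = [42, 6, 5]
`c = a` → c = [9, 42, 6, 5, 1] (same object as a)
`a[2] = 19` → a = [9, 42, 19, 5, 1] (same object as c); c = [9, 42, 19, 5, 1] (same object as a)
`b.append(274)` → b = [42, 6, 5, 274]
`print(a)` → prints [9, 42, 19, 5, 1]
`print(b)` → prints [42, 6, 5, 274]
`print(c)` → prints [9, 42, 19, 5, 1]

Answer:
[9, 42, 19, 5, 1]
[42, 6, 5, 274]
[9, 42, 19, 5, 1]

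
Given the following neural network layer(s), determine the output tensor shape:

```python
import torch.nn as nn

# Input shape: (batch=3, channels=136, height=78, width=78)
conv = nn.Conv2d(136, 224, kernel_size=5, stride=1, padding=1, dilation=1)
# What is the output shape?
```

Input: (3, 136, 78, 78) -> Output: (3, 224, 76, 76)

Answer: (3, 224, 76, 76)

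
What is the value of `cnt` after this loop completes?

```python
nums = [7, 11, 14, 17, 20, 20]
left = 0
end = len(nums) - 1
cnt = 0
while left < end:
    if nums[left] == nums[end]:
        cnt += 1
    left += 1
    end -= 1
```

Count matching pairs from ends
`cnt` takes the values: 0

Answer: 0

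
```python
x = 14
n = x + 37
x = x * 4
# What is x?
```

Trace:
`x = 14` → x = 14
`n = x + 37` → n = 51
`x = x * 4` → x = 56
So x = 56

Answer: 56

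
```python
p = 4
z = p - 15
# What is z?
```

Trace:
`p = 4` → p = 4
`z = p - 15` → z = -11
So z = -11

Answer: -11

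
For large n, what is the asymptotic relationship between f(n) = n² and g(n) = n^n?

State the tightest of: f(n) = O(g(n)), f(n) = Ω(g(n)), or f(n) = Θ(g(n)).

n² vs n^n: f(n) = O(g(n)) but not Ω(g(n)) — n^n grows strictly faster than n².

Answer: f(n) = O(g(n)) but not Ω(g(n)) — n^n grows strictly faster than n².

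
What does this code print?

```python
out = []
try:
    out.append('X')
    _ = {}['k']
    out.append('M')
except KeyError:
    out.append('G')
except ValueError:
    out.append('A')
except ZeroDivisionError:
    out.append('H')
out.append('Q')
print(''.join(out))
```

Execution trace: 'X' (try body) → 'G' (except KeyError) → 'Q' (after the try/except). Output: XGQ

Answer: XGQ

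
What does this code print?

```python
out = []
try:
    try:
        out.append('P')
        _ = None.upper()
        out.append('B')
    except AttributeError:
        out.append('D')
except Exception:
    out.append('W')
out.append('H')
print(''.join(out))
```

Execution trace: 'P' (inner try body) → 'D' (inner except AttributeError) → 'H' (after the try/except). Output: PDH

Answer: PDH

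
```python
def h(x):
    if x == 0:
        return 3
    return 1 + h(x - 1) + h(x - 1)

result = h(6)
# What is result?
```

h(x) = 1 + 2·h(x-1), h(0)=3. Closed form: (3+1)·2^6 - 1 = 255.

Answer: 255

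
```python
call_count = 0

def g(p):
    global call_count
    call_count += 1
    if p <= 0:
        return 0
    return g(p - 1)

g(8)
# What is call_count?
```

Linear recursion stepping by 1: 9 calls from p=8 down to ≤0.

Answer: 9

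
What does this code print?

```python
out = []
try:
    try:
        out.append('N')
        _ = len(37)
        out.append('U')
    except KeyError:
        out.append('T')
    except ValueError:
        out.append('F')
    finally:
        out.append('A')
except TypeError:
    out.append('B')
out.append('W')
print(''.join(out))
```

Execution trace: 'N' (try body) → 'A' (finally) → 'B' (outer except TypeError) → 'W' (after the try/except). Output: NABW

Answer: NABW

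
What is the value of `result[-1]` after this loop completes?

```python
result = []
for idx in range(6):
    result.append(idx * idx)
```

Last element of squares 0 to 5
`result` takes the values: [] → [0] → [0, 1] → [0, 1, 4] → [0, 1, 4, 9] → [0, 1, 4, 9, 16] → [0, 1, 4, 9, 16, 25]
So `result[-1]` = 25

Answer: 25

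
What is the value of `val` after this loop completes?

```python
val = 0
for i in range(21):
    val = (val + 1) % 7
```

Increment mod 7, 21 times = 0
`val` takes the values: 0 → 1 → 2 → 3 → 4 → 5 → 6 → 0 → 1 → 2 → 3 → 4 → 5 → 6 → 0 → 1 → 2 → 3 → 4 → 5 → 6 → 0

Answer: 0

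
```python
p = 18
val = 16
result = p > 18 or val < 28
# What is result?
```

Trace:
`p = 18` → p = 18
`val = 16` → val = 16
`result = p > 18 or val < 28` → result = True
So result = True

Answer: True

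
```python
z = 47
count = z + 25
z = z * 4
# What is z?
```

Trace:
`z = 47` → z = 47
`count = z + 25` → count = 72
`z = z * 4` → z = 188
So z = 188

Answer: 188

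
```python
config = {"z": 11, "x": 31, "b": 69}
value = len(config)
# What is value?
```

Trace:
`config = {"z": 11, "x": 31, "b": 69}` → config = {'z': 11, 'x': 31, 'b': 69}
`value = len(config)` → value = 3
So value = 3

Answer: 3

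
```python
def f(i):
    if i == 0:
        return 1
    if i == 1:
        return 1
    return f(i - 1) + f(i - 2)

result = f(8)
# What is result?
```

Build up from base cases: f(0)=1, f(1)=1, f(2)=2, f(3)=3, f(4)=5, f(5)=8, f(6)=13, ..., f(8)=34

Answer: 34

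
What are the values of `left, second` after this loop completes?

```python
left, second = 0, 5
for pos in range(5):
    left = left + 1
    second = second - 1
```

left goes 0→5, second goes 5→0
`left, second` takes the values: (0, 5) → (1, 5) → (1, 4) → (2, 4) → (2, 3) → (3, 3) → (3, 2) → (4, 2) → (4, 1) → (5, 1) → (5, 0)

Answer: 5, 0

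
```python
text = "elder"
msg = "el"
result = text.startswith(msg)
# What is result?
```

Trace:
`text = "elder"` → text = 'elder'
`msg = "el"` → msg = 'el'
`result = text.startswith(msg)` → result = True
So result = True

Answer: True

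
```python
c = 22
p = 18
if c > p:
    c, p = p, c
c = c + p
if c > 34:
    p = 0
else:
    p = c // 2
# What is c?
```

Trace:
`c = 22` → c = 22
`p = 18` → p = 18
`if c > p: ...` → c > p is True → c = 18; p = 22
`c = c + p` → c = 40
`if c > 34: ...` → c > 34 is True → p = 0
So c = 40

Answer: 40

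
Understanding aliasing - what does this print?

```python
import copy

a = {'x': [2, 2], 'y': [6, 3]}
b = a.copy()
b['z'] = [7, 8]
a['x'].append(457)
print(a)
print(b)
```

Key concept: shallow copy of dict with mutable values.
Step by step:
`a = {'x': [2, 2], 'y': [6, 3]}` → a = {'x': [2, 2], 'y': [6, 3]}
`b = a.copy()` → b = {'x': [2, 2], 'y': [6, 3]}
`b['z'] = [7, 8]` → b = {'x': [2, 2], 'y': [6, 3], 'z': [7, 8]}
`a['x'].append(457)` → a = {'x': [2, 2, 457], 'y': [6, 3]}; b = {'x': [2, 2, 457], 'y': [6, 3], 'z': [7, 8]}
`print(a)` → prints {'x': [2, 2, 457], 'y': [6, 3]}
`print(b)` → prints {'x': [2, 2, 457], 'y': [6, 3], 'z': [7, 8]}

Answer:
{'x': [2, 2, 457], 'y': [6, 3]}
{'x': [2, 2, 457], 'y': [6, 3], 'z': [7, 8]}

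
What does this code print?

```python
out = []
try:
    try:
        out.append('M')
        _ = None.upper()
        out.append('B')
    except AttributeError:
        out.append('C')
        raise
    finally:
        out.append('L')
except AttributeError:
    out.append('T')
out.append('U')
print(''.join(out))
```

Execution trace: 'M' (inner try body) → 'C' (inner except AttributeError) → 'L' (inner finally) → 'T' (outer except AttributeError) → 'U' (after the try/except). Output: MCLTU

Answer: MCLTU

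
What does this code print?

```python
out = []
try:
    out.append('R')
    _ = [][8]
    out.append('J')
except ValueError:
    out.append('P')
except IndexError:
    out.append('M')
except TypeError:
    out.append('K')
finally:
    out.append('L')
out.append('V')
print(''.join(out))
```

Execution trace: 'R' (try body) → 'M' (except IndexError) → 'L' (finally) → 'V' (after the try/except). Output: RMLV

Answer: RMLV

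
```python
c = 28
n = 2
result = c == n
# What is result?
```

Trace:
`c = 28` → c = 28
`n = 2` → n = 2
`result = c == n` → result = False
So result = False

Answer: False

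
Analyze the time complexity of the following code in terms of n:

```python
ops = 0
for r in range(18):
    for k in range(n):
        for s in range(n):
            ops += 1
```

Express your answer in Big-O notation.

Each loop level contributes: 1 × n × n. Multiplying the contributions gives O(n^2).

Answer: O(n^2)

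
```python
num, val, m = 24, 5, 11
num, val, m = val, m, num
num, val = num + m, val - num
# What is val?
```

Trace:
`num, val, m = 24, 5, 11` → num = 24; val = 5; m = 11
`num, val, m = val, m, num` → num = 5; val = 11; m = 24
`num, val = num + m, val - num` → num = 29; val = 6
So val = 6

Answer: 6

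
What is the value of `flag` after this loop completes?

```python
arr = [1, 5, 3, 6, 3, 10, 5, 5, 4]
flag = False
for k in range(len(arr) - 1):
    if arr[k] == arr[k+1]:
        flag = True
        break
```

Check consecutive duplicates in [1, 5, 3, 6, 3, 10, 5, 5, 4]
`flag` takes the values: False → True

Answer: True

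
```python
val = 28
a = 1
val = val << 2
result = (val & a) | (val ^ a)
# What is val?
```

Trace:
`val = 28` → val = 28
`a = 1` → a = 1
`val = val << 2` → val = 112
`result = (val & a) | (val ^ a)` → result = 113
So val = 112

Answer: 112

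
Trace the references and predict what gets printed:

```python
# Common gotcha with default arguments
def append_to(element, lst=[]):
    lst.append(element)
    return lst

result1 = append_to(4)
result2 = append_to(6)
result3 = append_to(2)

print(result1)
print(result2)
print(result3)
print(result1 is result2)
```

Key concept: mutable default argument gotcha.
Step by step:
`result1 = append_to(4)` → result1 = [4]
`result2 = append_to(6)` → result1 = [4, 6] (same object as result2); result2 = [4, 6] (same object as result1)
`result3 = append_to(2)` → result1 = [4, 6, 2] (same object as result2, result3); result2 = [4, 6, 2] (same object as result1, result3); result3 = [4, 6, 2] (same object as result1, result2)
`print(result1)` → prints [4, 6, 2]
`print(result2)` → prints [4, 6, 2]
`print(result3)` → prints [4, 6, 2]
`print(result1 is result2)` → prints True

Answer:
[4, 6, 2]
[4, 6, 2]
[4, 6, 2]
True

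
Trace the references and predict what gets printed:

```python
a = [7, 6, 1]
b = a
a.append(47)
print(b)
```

Key concept: basic list aliasing.
Step by step:
`a = [7, 6, 1]` → a = [7, 6, 1]
`b = a` → b = [7, 6, 1] (same object as a)
`a.append(47)` → a = [7, 6, 1, 47] (same object as b); b = [7, 6, 1, 47] (same object as a)
`print(b)` → prints [7, 6, 1, 47]

Answer: [7, 6, 1, 47]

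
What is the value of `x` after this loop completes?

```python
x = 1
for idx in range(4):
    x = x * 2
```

Multiply by 2, 4 times: 1 * 2^4 = 16
`x` takes the values: 1 → 2 → 4 → 8 → 16

Answer: 16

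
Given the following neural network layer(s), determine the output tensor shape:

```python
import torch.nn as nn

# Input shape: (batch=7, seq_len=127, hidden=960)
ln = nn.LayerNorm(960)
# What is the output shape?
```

Input: (7, 127, 960) -> Output: (7, 127, 960)

Answer: (7, 127, 960)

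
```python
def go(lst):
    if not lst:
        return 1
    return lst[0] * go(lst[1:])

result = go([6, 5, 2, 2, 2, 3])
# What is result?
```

Product over [6, 5, 2, 2, 2, 3] = 6 * 5 * 2 * 2 * 2 * 3 = 720

Answer: 720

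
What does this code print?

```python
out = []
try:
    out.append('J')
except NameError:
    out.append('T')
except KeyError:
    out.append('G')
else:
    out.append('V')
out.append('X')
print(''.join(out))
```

Execution trace: 'J' (try body, no exception) → 'V' (else) → 'X' (after the try/except). Output: JVX

Answer: JVX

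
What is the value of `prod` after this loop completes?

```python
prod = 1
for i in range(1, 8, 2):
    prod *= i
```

Product of 1, 3, 5, ... up to 7
`prod` takes the values: 1 → 3 → 15 → 105

Answer: 105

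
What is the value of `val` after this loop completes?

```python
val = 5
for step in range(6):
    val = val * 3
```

Multiply by 3, 6 times: 5 * 3^6 = 3645
`val` takes the values: 5 → 15 → 45 → 135 → 405 → 1215 → 3645

Answer: 3645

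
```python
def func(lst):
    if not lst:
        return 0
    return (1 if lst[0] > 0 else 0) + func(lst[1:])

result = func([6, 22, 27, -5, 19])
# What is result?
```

Count of positive elements in [6, 22, 27, -5, 19] = 4

Answer: 4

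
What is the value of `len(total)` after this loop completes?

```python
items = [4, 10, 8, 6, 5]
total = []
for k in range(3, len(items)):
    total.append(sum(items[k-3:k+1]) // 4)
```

Number of 4-element averages
`total` takes the values: [] → [7] → [7, 7]
So `len(total)` = 2

Answer: 2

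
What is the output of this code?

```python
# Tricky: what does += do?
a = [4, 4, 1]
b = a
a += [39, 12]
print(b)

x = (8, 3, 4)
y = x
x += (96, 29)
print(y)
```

Key concept: += behavior differs for mutable vs immutable.
Step by step:
`a = [4, 4, 1]` → a = [4, 4, 1]
`b = a` → b = [4, 4, 1] (same object as a)
`a += [39, 12]` → a = [4, 4, 1, 39, 12] (same object as b); b = [4, 4, 1, 39, 12] (same object as a)
`print(b)` → prints [4, 4, 1, 39, 12]
`x = (8, 3, 4)` → x = (8, 3, 4)
`y = x` → y = (8, 3, 4)
`x += (96, 29)` → x = (8, 3, 4, 96, 29)
`print(y)` → prints (8, 3, 4)

Answer:
[4, 4, 1, 39, 12]
(8, 3, 4)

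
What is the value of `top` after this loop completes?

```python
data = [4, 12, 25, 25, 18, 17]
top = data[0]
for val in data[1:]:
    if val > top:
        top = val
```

Maximum of [4, 12, 25, 25, 18, 17]
`top` takes the values: 4 → 12 → 25

Answer: 25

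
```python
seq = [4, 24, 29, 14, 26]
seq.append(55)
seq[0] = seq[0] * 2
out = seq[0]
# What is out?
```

Trace:
`seq = [4, 24, 29, 14, 26]` → seq = [4, 24, 29, 14, 26]
`seq.append(55)` → seq = [4, 24, 29, 14, 26, 55]
`seq[0] = seq[0] * 2` → seq = [8, 24, 29, 14, 26, 55]
`out = seq[0]` → out = 8
So out = 8

Answer: 8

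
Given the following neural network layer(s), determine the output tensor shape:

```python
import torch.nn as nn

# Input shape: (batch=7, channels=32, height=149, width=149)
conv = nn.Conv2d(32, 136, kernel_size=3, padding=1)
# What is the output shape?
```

Input: (7, 32, 149, 149) -> Output: (7, 136, 149, 149)

Answer: (7, 136, 149, 149)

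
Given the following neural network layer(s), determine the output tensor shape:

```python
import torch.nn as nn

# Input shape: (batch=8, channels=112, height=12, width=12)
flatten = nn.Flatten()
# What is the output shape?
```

Input: (8, 112, 12, 12) -> Output: (8, 16128)

Answer: (8, 16128)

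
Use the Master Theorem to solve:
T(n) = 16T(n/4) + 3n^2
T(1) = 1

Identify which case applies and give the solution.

a=16, b=4, f(n)=3n^2. log_4(16) = 2. Since c=2 = 2, Case 2 applies: T(n) = Θ(n^log_b(a) · log n) = O(n^2 log n).

Answer: O(n^2 log n) - Case 2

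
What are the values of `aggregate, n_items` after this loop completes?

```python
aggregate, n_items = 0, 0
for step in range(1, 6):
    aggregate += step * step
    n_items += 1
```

Sum of squares and count
`aggregate, n_items` takes the values: (0, 0) → (1, 0) → (1, 1) → (5, 1) → (5, 2) → (14, 2) → (14, 3) → (30, 3) → (30, 4) → (55, 4) → (55, 5)

Answer: 55, 5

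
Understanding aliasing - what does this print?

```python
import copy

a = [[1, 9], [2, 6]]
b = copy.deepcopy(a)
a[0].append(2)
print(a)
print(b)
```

Key concept: deep copy is fully independent.
Step by step:
`a = [[1, 9], [2, 6]]` → a = [[1, 9], [2, 6]]
`b = copy.deepcopy(a)` → b = [[1, 9], [2, 6]]
`a[0].append(2)` → a = [[1, 9, 2], [2, 6]]
`print(a)` → prints [[1, 9, 2], [2, 6]]
`print(b)` → prints [[1, 9], [2, 6]]

Answer:
[[1, 9, 2], [2, 6]]
[[1, 9], [2, 6]]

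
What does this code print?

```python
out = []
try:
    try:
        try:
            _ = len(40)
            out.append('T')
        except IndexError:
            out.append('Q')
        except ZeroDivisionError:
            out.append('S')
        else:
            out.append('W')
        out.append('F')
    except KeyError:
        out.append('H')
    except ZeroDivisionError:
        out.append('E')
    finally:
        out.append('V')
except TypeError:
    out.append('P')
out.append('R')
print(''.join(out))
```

Execution trace: 'V' (finally) → 'P' (outer except TypeError) → 'R' (after the try/except). Output: VPR

Answer: VPR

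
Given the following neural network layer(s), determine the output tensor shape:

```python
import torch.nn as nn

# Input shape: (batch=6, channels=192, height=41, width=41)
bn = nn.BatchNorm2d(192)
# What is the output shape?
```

Input: (6, 192, 41, 41) -> Output: (6, 192, 41, 41)

Answer: (6, 192, 41, 41)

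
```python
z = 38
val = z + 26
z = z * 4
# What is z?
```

Trace:
`z = 38` → z = 38
`val = z + 26` → val = 64
`z = z * 4` → z = 152
So z = 152

Answer: 152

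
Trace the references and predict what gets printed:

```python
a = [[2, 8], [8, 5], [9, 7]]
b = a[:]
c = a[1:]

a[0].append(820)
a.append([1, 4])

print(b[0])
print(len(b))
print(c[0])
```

Key concept: slice with nested mutation.
Step by step:
`a = [[2, 8], [8, 5], [9, 7]]` → a = [[2, 8], [8, 5], [9, 7]]
`b = a[:]` → b = [[2, 8], [8, 5], [9, 7]]
`c = a[1:]` → c = [[8, 5], [9, 7]]
`a[0].append(820)` → a = [[2, 8, 820], [8, 5], [9, 7]]; b = [[2, 8, 820], [8, 5], [9, 7]]
`a.append([1, 4])` → a = [[2, 8, 820], [8, 5], [9, 7], [1, 4]]
`print(b[0])` → prints [2, 8, 820]
`print(len(b))` → prints 3
`print(c[0])` → prints [8, 5]

Answer:
[2, 8, 820]
3
[8, 5]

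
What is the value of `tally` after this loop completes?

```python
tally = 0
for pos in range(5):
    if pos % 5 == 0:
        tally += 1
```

Count numbers divisible by 5 in range(5)
`tally` takes the values: 0 → 1

Answer: 1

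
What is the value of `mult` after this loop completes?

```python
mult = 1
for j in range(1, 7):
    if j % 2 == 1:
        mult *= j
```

Product of odd numbers 1 to 6
`mult` takes the values: 1 → 3 → 15

Answer: 15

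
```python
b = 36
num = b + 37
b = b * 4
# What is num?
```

Trace:
`b = 36` → b = 36
`num = b + 37` → num = 73
`b = b * 4` → b = 144
So num = 73

Answer: 73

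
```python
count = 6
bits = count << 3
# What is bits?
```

Trace:
`count = 6` → count = 6
`bits = count << 3` → bits = 48
So bits = 48

Answer: 48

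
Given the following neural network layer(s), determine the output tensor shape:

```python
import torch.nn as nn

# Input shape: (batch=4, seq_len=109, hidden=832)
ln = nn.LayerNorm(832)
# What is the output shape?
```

Input: (4, 109, 832) -> Output: (4, 109, 832)

Answer: (4, 109, 832)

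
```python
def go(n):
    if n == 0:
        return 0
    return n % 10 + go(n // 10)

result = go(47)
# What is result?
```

Sum of digits of 47: 7 + 4 = 11

Answer: 11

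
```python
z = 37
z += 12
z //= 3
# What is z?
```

Trace:
`z = 37` → z = 37
`z += 12` → z = 49
`z //= 3` → z = 16
So z = 16

Answer: 16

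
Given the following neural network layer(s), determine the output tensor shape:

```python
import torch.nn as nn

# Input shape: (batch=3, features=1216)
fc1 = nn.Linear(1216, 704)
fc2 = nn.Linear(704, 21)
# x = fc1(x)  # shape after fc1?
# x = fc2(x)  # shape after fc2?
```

Input: (3, 1216) -> after fc1: (3, 704) -> Output: (3, 21)

Answer: (3, 21)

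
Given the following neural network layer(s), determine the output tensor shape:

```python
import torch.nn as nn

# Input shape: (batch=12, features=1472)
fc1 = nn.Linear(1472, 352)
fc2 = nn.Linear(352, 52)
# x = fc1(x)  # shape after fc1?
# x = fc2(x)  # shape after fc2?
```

Input: (12, 1472) -> after fc1: (12, 352) -> Output: (12, 52)

Answer: (12, 52)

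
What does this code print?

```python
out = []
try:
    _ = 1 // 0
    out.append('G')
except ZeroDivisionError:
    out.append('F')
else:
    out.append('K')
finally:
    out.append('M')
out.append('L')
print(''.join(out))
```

Execution trace: 'F' (except ZeroDivisionError) → 'M' (finally) → 'L' (after the try/except). Output: FML

Answer: FML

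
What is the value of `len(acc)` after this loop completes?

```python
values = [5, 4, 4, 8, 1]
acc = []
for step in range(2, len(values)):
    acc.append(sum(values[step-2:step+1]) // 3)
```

Number of 3-element averages
`acc` takes the values: [] → [4] → [4, 5] → [4, 5, 4]
So `len(acc)` = 3

Answer: 3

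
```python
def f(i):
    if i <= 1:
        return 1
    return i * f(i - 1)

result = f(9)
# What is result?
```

f(9) = 9 * 8 * 7 * 6 * 5 * 4 * 3 * 2 * 1 = 362880

Answer: 362880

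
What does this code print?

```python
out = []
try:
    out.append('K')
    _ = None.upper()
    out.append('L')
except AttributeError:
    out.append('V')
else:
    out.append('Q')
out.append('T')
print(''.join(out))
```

Execution trace: 'K' (try body) → 'V' (except AttributeError) → 'T' (after the try/except). Output: KVT

Answer: KVT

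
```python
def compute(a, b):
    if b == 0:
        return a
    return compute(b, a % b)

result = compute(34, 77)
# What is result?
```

compute(34, 77) -> compute(77, 34) -> compute(34, 9) -> compute(9, 7) -> compute(7, 2) -> compute(2, 1) -> compute(1, 0) -> 1

Answer: 1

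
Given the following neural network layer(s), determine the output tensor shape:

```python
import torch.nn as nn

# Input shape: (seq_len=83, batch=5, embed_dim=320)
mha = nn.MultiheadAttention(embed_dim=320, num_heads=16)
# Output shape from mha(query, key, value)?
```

Input: (83, 5, 320) -> Output: (83, 5, 320)

Answer: (83, 5, 320)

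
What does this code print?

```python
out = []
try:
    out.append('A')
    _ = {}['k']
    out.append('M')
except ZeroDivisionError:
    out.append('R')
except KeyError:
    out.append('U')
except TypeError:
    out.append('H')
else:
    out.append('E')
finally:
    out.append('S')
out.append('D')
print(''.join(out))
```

Execution trace: 'A' (try body) → 'U' (except KeyError) → 'S' (finally) → 'D' (after the try/except). Output: AUSD

Answer: AUSD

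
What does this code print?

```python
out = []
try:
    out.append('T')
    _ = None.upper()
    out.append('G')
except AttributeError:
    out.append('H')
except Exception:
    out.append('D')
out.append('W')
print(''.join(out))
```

Execution trace: 'T' (try body) → 'H' (except AttributeError) → 'W' (after the try/except). Output: THW

Answer: THW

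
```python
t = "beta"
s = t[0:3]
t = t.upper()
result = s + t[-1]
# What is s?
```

Trace:
`t = "beta"` → t = 'beta'
`s = t[0:3]` → s = 'bet'
`t = t.upper()` → t = 'BETA'
`result = s + t[-1]` → result = 'betA'
So s = 'bet'

Answer: 'bet'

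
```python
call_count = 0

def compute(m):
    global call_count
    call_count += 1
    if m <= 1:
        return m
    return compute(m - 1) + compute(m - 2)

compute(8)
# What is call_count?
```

Calls(m) = 1 + Calls(m-1) + Calls(m-2); Calls(0)=Calls(1)=1. For m=8 this gives 67.

Answer: 67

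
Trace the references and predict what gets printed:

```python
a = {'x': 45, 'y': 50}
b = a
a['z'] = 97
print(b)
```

Key concept: dict aliasing.
Step by step:
`a = {'x': 45, 'y': 50}` → a = {'x': 45, 'y': 50}
`b = a` → b = {'x': 45, 'y': 50} (same object as a)
`a['z'] = 97` → a = {'x': 45, 'y': 50, 'z': 97} (same object as b); b = {'x': 45, 'y': 50, 'z': 97} (same object as a)
`print(b)` → prints {'x': 45, 'y': 50, 'z': 97}

Answer: {'x': 45, 'y': 50, 'z': 97}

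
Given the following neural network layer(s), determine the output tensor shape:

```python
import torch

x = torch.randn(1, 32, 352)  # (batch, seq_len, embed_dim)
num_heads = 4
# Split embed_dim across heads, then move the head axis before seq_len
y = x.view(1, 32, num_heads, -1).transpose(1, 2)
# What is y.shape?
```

Input: (1, 32, 352) -> head_dim = 352 // 4 = 88; after view: (1, 32, 4, 88) -> after transpose(1, 2): (1, 4, 32, 88) -> Output: (1, 4, 32, 88)

Answer: (1, 4, 32, 88)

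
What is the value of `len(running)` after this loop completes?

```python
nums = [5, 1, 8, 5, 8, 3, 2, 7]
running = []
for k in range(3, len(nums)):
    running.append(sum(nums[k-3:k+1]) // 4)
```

Number of 4-element averages
`running` takes the values: [] → [4] → [4, 5] → [4, 5, 6] → [4, 5, 6, 4] → [4, 5, 6, 4, 5]
So `len(running)` = 5

Answer: 5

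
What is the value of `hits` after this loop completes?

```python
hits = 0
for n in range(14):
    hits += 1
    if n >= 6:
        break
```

Loop breaks when n reaches 6, hits is 7
`hits` takes the values: 0 → 1 → 2 → 3 → 4 → 5 → 6 → 7

Answer: 7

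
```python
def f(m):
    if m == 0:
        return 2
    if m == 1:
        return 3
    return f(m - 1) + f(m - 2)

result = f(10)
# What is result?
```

Build up from base cases: f(0)=2, f(1)=3, f(2)=5, f(3)=8, f(4)=13, f(5)=21, f(6)=34, ..., f(10)=233

Answer: 233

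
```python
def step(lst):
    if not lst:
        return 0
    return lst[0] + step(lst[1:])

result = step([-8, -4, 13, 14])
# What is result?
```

(-8) + (-4) + 13 + 14 + 0 = 15

Answer: 15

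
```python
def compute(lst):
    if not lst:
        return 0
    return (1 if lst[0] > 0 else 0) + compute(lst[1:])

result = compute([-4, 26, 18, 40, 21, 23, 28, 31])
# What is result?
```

Count of positive elements in [-4, 26, 18, 40, 21, 23, 28, 31] = 7

Answer: 7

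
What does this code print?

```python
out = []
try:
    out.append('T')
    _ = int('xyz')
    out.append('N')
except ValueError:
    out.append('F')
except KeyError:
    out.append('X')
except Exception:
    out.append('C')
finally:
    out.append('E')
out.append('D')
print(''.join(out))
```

Execution trace: 'T' (try body) → 'F' (except ValueError) → 'E' (finally) → 'D' (after the try/except). Output: TFED

Answer: TFED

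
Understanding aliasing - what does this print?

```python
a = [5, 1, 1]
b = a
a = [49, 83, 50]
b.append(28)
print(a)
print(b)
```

Key concept: rebinding vs mutation: a is rebound to a new list, b still points at the original.
Step by step:
`a = [5, 1, 1]` → a = [5, 1, 1]
`b = a` → b = [5, 1, 1] (same object as a)
`a = [49, 83, 50]` → a = [49, 83, 50]
`b.append(28)` → b = [5, 1, 1, 28]
`print(a)` → prints [49, 83, 50]
`print(b)` → prints [5, 1, 1, 28]

Answer:
[49, 83, 50]
[5, 1, 1, 28]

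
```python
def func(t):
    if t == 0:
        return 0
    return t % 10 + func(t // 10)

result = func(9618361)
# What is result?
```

Sum of digits of 9618361: 1 + 6 + 3 + 8 + 1 + 6 + 9 = 34

Answer: 34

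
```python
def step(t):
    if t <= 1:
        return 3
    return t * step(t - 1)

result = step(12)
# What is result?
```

step(12) = 12 * 11 * 10 * 9 * 8 * 7 * 6 * 5 * 4 * 3 * 2 * 3 = 1437004800

Answer: 1437004800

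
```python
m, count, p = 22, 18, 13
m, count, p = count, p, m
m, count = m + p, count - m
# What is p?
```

Trace:
`m, count, p = 22, 18, 13` → m = 22; count = 18; p = 13
`m, count, p = count, p, m` → m = 18; count = 13; p = 22
`m, count = m + p, count - m` → m = 40; count = -5
So p = 22

Answer: 22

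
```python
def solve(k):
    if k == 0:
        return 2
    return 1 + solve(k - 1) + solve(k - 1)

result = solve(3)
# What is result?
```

solve(k) = 1 + 2·solve(k-1), solve(0)=2. Closed form: (2+1)·2^3 - 1 = 23.

Answer: 23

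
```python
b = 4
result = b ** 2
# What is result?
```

Trace:
`b = 4` → b = 4
`result = b ** 2` → result = 16
So result = 16

Answer: 16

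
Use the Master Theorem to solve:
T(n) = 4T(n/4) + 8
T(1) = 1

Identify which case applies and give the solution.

a=4, b=4, f(n)=8. log_4(4) = 1. Since c=0 < 1, Case 1 applies: T(n) = Θ(n^log_b(a)) = O(n).

Answer: O(n) - Case 1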